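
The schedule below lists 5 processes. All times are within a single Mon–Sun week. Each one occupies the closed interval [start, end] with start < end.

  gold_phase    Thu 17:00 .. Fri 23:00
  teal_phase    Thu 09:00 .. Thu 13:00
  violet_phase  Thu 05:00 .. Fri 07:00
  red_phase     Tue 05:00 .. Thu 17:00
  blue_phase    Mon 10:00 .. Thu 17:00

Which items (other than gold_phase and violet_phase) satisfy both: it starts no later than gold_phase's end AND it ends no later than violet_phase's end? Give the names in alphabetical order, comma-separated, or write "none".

blue_phase, red_phase, teal_phase

Conditions: its start is no later than gold_phase's end (X.start <= Fri 23:00) AND its end is no later than violet_phase's end (X.end <= Fri 07:00).
blue_phase: start Mon 10:00 <= Fri 23:00? ✓; end Thu 17:00 <= Fri 07:00? ✓ → yes.
red_phase: start Tue 05:00 <= Fri 23:00? ✓; end Thu 17:00 <= Fri 07:00? ✓ → yes.
teal_phase: start Thu 09:00 <= Fri 23:00? ✓; end Thu 13:00 <= Fri 07:00? ✓ → yes.
Result: blue_phase, red_phase, teal_phase.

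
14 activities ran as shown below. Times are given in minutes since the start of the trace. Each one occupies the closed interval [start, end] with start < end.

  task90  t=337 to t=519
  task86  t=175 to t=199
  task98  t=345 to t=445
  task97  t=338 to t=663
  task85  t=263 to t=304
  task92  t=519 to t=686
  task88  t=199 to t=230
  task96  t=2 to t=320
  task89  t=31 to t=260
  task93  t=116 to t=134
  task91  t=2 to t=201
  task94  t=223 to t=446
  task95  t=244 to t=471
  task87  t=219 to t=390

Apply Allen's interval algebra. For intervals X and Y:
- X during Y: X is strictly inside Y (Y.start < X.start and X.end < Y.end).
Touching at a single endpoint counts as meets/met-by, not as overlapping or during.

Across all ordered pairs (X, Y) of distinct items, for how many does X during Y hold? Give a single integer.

Checking all 182 ordered pairs for relation 'during'; matching pairs in alphabetical order:
(task85, task87): task85 during task87 ✓
(task85, task94): task85 during task94 ✓
(task85, task95): task85 during task95 ✓
(task85, task96): task85 during task96 ✓
(task86, task89): task86 during task89 ✓
(task86, task91): task86 during task91 ✓
(task86, task96): task86 during task96 ✓
(task88, task89): task88 during task89 ✓
(task88, task96): task88 during task96 ✓
(task89, task96): task89 during task96 ✓
(task93, task89): task93 during task89 ✓
(task93, task91): task93 during task91 ✓
(task93, task96): task93 during task96 ✓
(task98, task90): task98 during task90 ✓
(task98, task94): task98 during task94 ✓
(task98, task95): task98 during task95 ✓
(task98, task97): task98 during task97 ✓
Count: 17.

17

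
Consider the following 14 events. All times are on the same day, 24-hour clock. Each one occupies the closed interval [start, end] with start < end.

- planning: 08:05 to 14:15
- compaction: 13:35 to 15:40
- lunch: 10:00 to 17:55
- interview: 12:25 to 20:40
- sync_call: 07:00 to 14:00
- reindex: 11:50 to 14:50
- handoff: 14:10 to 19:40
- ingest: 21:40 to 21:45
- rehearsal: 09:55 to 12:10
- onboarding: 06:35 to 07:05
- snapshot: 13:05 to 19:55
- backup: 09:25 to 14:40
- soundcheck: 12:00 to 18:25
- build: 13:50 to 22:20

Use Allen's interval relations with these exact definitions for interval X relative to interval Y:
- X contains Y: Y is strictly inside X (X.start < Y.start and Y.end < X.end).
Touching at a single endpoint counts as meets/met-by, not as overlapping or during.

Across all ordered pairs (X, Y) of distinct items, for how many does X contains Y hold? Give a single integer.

13

Checking all 182 ordered pairs for relation 'contains'; matching pairs in alphabetical order:
(backup, rehearsal): backup contains rehearsal ✓
(build, handoff): build contains handoff ✓
(build, ingest): build contains ingest ✓
(interview, compaction): interview contains compaction ✓
(interview, handoff): interview contains handoff ✓
(interview, snapshot): interview contains snapshot ✓
(lunch, compaction): lunch contains compaction ✓
(lunch, reindex): lunch contains reindex ✓
(planning, rehearsal): planning contains rehearsal ✓
(snapshot, compaction): snapshot contains compaction ✓
(snapshot, handoff): snapshot contains handoff ✓
(soundcheck, compaction): soundcheck contains compaction ✓
(sync_call, rehearsal): sync_call contains rehearsal ✓
Count: 13.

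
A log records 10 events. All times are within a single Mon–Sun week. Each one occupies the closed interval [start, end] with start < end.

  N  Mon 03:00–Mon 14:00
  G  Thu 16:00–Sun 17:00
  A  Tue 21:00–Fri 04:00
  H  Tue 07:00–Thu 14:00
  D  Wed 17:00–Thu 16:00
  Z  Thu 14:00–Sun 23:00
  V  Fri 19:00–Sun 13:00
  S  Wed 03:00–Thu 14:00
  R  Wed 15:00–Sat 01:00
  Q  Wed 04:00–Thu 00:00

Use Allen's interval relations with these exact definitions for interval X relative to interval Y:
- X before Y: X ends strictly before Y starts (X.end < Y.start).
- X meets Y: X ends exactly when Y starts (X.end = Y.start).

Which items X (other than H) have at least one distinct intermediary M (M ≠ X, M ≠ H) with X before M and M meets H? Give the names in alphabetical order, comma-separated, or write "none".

none

Target H = [Tue 07:00, Thu 14:00].
Intermediaries M with M meets H: none.
Union: none.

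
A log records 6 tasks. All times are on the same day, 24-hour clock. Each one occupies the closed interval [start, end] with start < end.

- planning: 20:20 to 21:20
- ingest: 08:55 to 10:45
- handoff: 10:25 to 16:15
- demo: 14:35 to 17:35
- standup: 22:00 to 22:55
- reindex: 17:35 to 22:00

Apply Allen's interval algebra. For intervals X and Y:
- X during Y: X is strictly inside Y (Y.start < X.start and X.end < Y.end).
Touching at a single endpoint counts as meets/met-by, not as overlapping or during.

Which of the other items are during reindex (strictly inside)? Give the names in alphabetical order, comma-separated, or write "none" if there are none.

Target reindex = [17:35, 22:00].
demo [14:35, 17:35] → meets → no.
handoff [10:25, 16:15] → before → no.
ingest [08:55, 10:45] → before → no.
planning [20:20, 21:20] → during → yes.
standup [22:00, 22:55] → met-by → no.
Result: planning.

planning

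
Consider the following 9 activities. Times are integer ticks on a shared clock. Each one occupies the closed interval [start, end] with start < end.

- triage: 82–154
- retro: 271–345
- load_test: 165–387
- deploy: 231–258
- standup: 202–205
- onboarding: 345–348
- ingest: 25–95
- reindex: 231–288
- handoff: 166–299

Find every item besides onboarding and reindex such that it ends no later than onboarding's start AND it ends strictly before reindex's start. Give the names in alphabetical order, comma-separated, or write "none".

Conditions: its end is no later than onboarding's start (X.end <= 345) AND its end is strictly before reindex's start (X.end < 231).
deploy: end 258 <= 345? ✓; end 258 < 231? ✗ → no.
handoff: end 299 <= 345? ✓; end 299 < 231? ✗ → no.
ingest: end 95 <= 345? ✓; end 95 < 231? ✓ → yes.
load_test: end 387 <= 345? ✗; end 387 < 231? ✗ → no.
retro: end 345 <= 345? ✓; end 345 < 231? ✗ → no.
standup: end 205 <= 345? ✓; end 205 < 231? ✓ → yes.
triage: end 154 <= 345? ✓; end 154 < 231? ✓ → yes.
Result: ingest, standup, triage.

ingest, standup, triage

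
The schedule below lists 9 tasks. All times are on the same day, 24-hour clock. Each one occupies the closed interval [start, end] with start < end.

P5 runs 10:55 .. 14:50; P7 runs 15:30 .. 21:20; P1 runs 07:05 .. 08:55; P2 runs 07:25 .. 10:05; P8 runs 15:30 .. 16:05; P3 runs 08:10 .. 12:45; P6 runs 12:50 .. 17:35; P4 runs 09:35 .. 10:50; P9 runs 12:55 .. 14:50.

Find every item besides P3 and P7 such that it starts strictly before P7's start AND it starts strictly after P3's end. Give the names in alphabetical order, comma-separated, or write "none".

P6, P9

Conditions: its start is strictly before P7's start (X.start < 15:30) AND its start is strictly after P3's end (X.start > 12:45).
P1: start 07:05 < 15:30? ✓; start 07:05 > 12:45? ✗ → no.
P2: start 07:25 < 15:30? ✓; start 07:25 > 12:45? ✗ → no.
P4: start 09:35 < 15:30? ✓; start 09:35 > 12:45? ✗ → no.
P5: start 10:55 < 15:30? ✓; start 10:55 > 12:45? ✗ → no.
P6: start 12:50 < 15:30? ✓; start 12:50 > 12:45? ✓ → yes.
P8: start 15:30 < 15:30? ✗; start 15:30 > 12:45? ✓ → no.
P9: start 12:55 < 15:30? ✓; start 12:55 > 12:45? ✓ → yes.
Result: P6, P9.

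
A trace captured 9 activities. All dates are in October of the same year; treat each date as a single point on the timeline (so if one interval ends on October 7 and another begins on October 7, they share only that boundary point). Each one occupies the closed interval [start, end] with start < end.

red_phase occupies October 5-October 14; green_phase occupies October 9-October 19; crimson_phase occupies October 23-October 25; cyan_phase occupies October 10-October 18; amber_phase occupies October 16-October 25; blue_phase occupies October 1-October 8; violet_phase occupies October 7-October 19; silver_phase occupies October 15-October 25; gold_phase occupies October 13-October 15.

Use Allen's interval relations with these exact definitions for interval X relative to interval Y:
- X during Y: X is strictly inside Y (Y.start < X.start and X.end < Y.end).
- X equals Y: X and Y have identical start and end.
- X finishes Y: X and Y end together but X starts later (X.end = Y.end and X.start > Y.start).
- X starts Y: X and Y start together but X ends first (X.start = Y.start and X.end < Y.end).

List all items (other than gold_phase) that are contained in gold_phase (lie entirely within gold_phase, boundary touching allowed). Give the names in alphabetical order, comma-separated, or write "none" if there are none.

Target gold_phase = [October 13, October 15].
amber_phase [October 16, October 25] → after → no.
blue_phase [October 1, October 8] → before → no.
crimson_phase [October 23, October 25] → after → no.
cyan_phase [October 10, October 18] → contains → no.
green_phase [October 9, October 19] → contains → no.
red_phase [October 5, October 14] → overlaps → no.
silver_phase [October 15, October 25] → met-by → no.
violet_phase [October 7, October 19] → contains → no.
Result: none.

none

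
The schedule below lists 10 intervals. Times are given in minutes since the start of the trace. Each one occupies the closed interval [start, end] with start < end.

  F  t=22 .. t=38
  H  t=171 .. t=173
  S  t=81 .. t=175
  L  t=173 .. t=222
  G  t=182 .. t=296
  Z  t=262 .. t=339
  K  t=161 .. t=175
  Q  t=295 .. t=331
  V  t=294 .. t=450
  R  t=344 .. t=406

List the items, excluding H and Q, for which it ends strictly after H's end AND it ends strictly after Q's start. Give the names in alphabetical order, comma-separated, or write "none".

Conditions: its end is strictly after H's end (X.end > t=173) AND its end is strictly after Q's start (X.end > t=295).
F: end t=38 > t=173? ✗; end t=38 > t=295? ✗ → no.
G: end t=296 > t=173? ✓; end t=296 > t=295? ✓ → yes.
K: end t=175 > t=173? ✓; end t=175 > t=295? ✗ → no.
L: end t=222 > t=173? ✓; end t=222 > t=295? ✗ → no.
R: end t=406 > t=173? ✓; end t=406 > t=295? ✓ → yes.
S: end t=175 > t=173? ✓; end t=175 > t=295? ✗ → no.
V: end t=450 > t=173? ✓; end t=450 > t=295? ✓ → yes.
Z: end t=339 > t=173? ✓; end t=339 > t=295? ✓ → yes.
Result: G, R, V, Z.

G, R, V, Z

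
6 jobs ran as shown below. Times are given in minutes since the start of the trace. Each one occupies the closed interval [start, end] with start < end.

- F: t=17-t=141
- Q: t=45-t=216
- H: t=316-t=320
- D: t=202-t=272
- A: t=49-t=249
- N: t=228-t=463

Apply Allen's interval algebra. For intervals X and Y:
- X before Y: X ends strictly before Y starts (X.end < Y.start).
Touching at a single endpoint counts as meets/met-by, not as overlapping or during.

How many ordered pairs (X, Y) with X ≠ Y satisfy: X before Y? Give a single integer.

7

Checking all 30 ordered pairs for relation 'before'; matching pairs in alphabetical order:
(A, H): A before H ✓
(D, H): D before H ✓
(F, D): F before D ✓
(F, H): F before H ✓
(F, N): F before N ✓
(Q, H): Q before H ✓
(Q, N): Q before N ✓
Count: 7.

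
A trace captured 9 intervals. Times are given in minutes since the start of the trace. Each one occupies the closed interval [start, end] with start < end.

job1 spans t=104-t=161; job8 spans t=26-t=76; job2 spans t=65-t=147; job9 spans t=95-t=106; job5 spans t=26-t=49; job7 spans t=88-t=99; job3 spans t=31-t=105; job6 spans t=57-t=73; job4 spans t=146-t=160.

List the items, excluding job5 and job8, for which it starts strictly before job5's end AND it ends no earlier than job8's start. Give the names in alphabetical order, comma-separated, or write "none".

Conditions: its start is strictly before job5's end (X.start < t=49) AND its end is no earlier than job8's start (X.end >= t=26).
job1: start t=104 < t=49? ✗; end t=161 >= t=26? ✓ → no.
job2: start t=65 < t=49? ✗; end t=147 >= t=26? ✓ → no.
job3: start t=31 < t=49? ✓; end t=105 >= t=26? ✓ → yes.
job4: start t=146 < t=49? ✗; end t=160 >= t=26? ✓ → no.
job6: start t=57 < t=49? ✗; end t=73 >= t=26? ✓ → no.
job7: start t=88 < t=49? ✗; end t=99 >= t=26? ✓ → no.
job9: start t=95 < t=49? ✗; end t=106 >= t=26? ✓ → no.
Result: job3.

job3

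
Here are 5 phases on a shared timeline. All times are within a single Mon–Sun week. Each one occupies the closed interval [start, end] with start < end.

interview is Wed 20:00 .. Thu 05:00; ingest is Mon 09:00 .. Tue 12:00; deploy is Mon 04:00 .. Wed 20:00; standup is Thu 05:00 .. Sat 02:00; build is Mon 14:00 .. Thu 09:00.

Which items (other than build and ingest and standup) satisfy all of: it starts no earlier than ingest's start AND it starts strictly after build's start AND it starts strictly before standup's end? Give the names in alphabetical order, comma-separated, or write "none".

interview

Conditions: its start is no earlier than ingest's start (X.start >= Mon 09:00) AND its start is strictly after build's start (X.start > Mon 14:00) AND its start is strictly before standup's end (X.start < Sat 02:00).
deploy: start Mon 04:00 >= Mon 09:00? ✗; start Mon 04:00 > Mon 14:00? ✗; start Mon 04:00 < Sat 02:00? ✓ → no.
interview: start Wed 20:00 >= Mon 09:00? ✓; start Wed 20:00 > Mon 14:00? ✓; start Wed 20:00 < Sat 02:00? ✓ → yes.
Result: interview.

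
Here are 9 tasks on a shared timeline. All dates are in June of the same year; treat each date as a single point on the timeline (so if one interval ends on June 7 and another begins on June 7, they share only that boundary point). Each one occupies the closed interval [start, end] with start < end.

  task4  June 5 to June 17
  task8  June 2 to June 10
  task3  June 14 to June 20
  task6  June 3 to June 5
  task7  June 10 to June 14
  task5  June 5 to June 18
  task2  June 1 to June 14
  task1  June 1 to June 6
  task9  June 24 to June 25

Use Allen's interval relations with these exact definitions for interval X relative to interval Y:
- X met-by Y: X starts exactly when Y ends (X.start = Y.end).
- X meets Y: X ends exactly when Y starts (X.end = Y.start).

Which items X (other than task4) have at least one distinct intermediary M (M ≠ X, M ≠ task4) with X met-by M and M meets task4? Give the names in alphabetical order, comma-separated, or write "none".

Target task4 = [June 5, June 17].
Intermediaries M with M meets task4: task6.
Via task6 — items with X met-by task6: task5.
Union: task5.

task5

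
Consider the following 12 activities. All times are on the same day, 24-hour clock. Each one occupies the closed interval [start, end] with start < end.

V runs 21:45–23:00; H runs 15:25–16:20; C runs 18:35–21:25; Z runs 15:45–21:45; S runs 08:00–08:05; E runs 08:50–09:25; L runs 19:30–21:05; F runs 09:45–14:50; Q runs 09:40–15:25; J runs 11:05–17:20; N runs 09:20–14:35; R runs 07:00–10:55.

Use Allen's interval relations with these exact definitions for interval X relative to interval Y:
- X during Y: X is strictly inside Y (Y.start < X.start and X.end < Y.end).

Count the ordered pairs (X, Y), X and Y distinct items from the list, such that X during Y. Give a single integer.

7

Checking all 132 ordered pairs for relation 'during'; matching pairs in alphabetical order:
(C, Z): C during Z ✓
(E, R): E during R ✓
(F, Q): F during Q ✓
(H, J): H during J ✓
(L, C): L during C ✓
(L, Z): L during Z ✓
(S, R): S during R ✓
Count: 7.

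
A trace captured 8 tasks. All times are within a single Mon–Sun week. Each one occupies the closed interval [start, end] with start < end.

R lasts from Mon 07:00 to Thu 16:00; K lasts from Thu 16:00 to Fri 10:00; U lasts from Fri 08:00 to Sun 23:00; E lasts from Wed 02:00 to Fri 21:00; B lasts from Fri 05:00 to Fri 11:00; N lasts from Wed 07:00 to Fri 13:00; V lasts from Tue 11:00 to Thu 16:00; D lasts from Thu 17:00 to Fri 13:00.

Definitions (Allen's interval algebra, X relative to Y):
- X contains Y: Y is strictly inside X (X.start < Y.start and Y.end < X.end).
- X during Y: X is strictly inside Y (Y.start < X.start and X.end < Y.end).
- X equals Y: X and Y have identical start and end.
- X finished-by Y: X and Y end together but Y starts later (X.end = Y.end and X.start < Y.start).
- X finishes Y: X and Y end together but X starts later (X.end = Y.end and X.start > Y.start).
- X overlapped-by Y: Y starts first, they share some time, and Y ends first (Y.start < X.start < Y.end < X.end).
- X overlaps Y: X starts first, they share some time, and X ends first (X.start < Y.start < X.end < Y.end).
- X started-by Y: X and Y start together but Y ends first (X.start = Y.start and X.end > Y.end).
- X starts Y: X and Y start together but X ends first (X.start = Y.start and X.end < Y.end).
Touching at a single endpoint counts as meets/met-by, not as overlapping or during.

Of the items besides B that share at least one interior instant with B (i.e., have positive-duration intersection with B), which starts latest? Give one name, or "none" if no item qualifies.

U

Target B = [Fri 05:00, Fri 11:00].
D [Thu 17:00, Fri 13:00] → contains → candidate.
E [Wed 02:00, Fri 21:00] → contains → candidate.
K [Thu 16:00, Fri 10:00] → overlaps → candidate.
N [Wed 07:00, Fri 13:00] → contains → candidate.
R [Mon 07:00, Thu 16:00] → before → excluded.
U [Fri 08:00, Sun 23:00] → overlapped-by → candidate.
V [Tue 11:00, Thu 16:00] → before → excluded.
Among candidates, latest start is Fri 08:00 → U.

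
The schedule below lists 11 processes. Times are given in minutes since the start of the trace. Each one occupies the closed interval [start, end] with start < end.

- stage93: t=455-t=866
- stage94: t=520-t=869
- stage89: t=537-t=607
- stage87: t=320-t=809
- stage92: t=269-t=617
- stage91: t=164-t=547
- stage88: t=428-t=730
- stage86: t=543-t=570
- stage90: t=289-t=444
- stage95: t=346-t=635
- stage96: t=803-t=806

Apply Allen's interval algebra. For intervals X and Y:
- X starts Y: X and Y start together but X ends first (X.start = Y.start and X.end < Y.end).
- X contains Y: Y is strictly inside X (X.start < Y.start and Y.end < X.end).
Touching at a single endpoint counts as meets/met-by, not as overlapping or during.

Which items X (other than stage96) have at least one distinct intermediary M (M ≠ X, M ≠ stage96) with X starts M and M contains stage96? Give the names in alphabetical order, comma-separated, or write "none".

Target stage96 = [t=803, t=806].
Intermediaries M with M contains stage96: stage87, stage93, stage94.
Via stage87 — items with X starts stage87: none.
Via stage93 — items with X starts stage93: none.
Via stage94 — items with X starts stage94: none.
Union: none.

none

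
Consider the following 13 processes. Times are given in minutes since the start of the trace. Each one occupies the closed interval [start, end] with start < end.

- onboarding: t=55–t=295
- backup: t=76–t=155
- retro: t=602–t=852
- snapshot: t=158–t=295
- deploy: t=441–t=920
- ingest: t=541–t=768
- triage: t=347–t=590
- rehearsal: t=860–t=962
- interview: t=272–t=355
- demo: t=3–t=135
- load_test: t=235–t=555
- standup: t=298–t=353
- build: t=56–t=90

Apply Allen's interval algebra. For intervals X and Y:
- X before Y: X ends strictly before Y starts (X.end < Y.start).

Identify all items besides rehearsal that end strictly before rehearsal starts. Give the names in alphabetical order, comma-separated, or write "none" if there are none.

Target rehearsal = [t=860, t=962].
backup [t=76, t=155] → before → yes.
build [t=56, t=90] → before → yes.
demo [t=3, t=135] → before → yes.
deploy [t=441, t=920] → overlaps → no.
ingest [t=541, t=768] → before → yes.
interview [t=272, t=355] → before → yes.
load_test [t=235, t=555] → before → yes.
onboarding [t=55, t=295] → before → yes.
retro [t=602, t=852] → before → yes.
snapshot [t=158, t=295] → before → yes.
standup [t=298, t=353] → before → yes.
triage [t=347, t=590] → before → yes.
Result: backup, build, demo, ingest, interview, load_test, onboarding, retro, snapshot, standup, triage.

backup, build, demo, ingest, interview, load_test, onboarding, retro, snapshot, standup, triage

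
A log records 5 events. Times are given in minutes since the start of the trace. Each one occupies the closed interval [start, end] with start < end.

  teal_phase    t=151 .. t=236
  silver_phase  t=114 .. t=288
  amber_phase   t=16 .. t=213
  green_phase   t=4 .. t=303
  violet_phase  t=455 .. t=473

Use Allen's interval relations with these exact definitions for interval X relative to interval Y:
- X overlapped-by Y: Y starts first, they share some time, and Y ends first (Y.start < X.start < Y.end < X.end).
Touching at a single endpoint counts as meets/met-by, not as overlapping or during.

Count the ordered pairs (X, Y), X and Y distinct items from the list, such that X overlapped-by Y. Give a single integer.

2

Checking all 20 ordered pairs for relation 'overlapped-by'; matching pairs in alphabetical order:
(silver_phase, amber_phase): silver_phase overlapped-by amber_phase ✓
(teal_phase, amber_phase): teal_phase overlapped-by amber_phase ✓
Count: 2.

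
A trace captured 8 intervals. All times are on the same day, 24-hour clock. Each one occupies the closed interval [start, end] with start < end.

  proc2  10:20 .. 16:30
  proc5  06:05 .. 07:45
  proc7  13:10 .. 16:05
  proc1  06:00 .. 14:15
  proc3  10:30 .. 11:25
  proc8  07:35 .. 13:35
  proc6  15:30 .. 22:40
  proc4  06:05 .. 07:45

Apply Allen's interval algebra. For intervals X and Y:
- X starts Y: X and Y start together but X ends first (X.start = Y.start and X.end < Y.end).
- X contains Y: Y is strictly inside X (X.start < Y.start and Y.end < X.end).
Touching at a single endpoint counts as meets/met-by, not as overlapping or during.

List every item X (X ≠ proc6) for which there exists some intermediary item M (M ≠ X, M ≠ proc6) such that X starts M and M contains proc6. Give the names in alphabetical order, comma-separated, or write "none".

none

Target proc6 = [15:30, 22:40].
Intermediaries M with M contains proc6: none.
Union: none.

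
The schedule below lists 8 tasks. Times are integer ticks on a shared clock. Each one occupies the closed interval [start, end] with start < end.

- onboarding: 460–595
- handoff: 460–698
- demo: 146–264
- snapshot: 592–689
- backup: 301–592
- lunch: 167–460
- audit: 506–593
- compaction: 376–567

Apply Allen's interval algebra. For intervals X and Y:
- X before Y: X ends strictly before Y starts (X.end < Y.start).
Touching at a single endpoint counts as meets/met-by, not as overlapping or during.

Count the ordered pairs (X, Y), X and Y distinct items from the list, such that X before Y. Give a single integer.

Checking all 56 ordered pairs for relation 'before'; matching pairs in alphabetical order:
(compaction, snapshot): compaction before snapshot ✓
(demo, audit): demo before audit ✓
(demo, backup): demo before backup ✓
(demo, compaction): demo before compaction ✓
(demo, handoff): demo before handoff ✓
(demo, onboarding): demo before onboarding ✓
(demo, snapshot): demo before snapshot ✓
(lunch, audit): lunch before audit ✓
(lunch, snapshot): lunch before snapshot ✓
Count: 9.

9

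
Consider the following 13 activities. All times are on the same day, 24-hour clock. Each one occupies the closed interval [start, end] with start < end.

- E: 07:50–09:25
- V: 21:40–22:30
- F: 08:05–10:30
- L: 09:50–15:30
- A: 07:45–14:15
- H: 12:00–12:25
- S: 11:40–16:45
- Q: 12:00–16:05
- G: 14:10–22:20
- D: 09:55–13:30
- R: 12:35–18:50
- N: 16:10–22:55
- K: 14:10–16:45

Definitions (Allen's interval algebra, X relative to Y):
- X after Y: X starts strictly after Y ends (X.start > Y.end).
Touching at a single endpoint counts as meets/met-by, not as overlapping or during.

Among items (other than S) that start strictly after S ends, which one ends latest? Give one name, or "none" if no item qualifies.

V

Target S = [11:40, 16:45].
A [07:45, 14:15] → overlaps → excluded.
D [09:55, 13:30] → overlaps → excluded.
E [07:50, 09:25] → before → excluded.
F [08:05, 10:30] → before → excluded.
G [14:10, 22:20] → overlapped-by → excluded.
H [12:00, 12:25] → during → excluded.
K [14:10, 16:45] → finishes → excluded.
L [09:50, 15:30] → overlaps → excluded.
N [16:10, 22:55] → overlapped-by → excluded.
Q [12:00, 16:05] → during → excluded.
R [12:35, 18:50] → overlapped-by → excluded.
V [21:40, 22:30] → after → candidate.
Among candidates, latest end is 22:30 → V.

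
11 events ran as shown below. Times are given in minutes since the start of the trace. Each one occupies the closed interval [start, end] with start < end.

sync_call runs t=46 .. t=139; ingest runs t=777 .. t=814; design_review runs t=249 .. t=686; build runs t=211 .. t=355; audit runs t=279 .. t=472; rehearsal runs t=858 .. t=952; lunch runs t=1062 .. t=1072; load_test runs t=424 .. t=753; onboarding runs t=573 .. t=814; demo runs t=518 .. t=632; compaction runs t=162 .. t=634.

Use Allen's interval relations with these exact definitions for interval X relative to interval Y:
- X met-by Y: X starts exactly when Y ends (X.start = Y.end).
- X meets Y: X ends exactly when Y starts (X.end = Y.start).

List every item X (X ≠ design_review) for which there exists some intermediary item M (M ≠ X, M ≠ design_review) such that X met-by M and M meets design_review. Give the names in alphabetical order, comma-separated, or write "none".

none

Target design_review = [t=249, t=686].
Intermediaries M with M meets design_review: none.
Union: none.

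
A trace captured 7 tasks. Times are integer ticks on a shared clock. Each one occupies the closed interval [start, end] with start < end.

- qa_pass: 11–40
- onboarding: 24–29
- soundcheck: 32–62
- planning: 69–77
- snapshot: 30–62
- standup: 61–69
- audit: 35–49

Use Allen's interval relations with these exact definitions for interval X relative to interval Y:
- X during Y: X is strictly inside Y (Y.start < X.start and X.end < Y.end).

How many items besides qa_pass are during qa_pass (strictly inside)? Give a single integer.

1

Target qa_pass = [11, 40].
audit [35, 49] → overlapped-by → no.
onboarding [24, 29] → during → counts.
planning [69, 77] → after → no.
snapshot [30, 62] → overlapped-by → no.
soundcheck [32, 62] → overlapped-by → no.
standup [61, 69] → after → no.
Total: 1.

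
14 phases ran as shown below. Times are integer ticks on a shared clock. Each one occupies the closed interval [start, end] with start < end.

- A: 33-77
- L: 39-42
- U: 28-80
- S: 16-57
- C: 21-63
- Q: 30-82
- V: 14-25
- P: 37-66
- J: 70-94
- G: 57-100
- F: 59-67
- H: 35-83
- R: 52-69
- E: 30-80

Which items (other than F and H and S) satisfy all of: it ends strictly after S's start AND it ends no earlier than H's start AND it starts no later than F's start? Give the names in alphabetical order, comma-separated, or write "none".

Conditions: its end is strictly after S's start (X.end > 16) AND its end is no earlier than H's start (X.end >= 35) AND its start is no later than F's start (X.start <= 59).
A: end 77 > 16? ✓; end 77 >= 35? ✓; start 33 <= 59? ✓ → yes.
C: end 63 > 16? ✓; end 63 >= 35? ✓; start 21 <= 59? ✓ → yes.
E: end 80 > 16? ✓; end 80 >= 35? ✓; start 30 <= 59? ✓ → yes.
G: end 100 > 16? ✓; end 100 >= 35? ✓; start 57 <= 59? ✓ → yes.
J: end 94 > 16? ✓; end 94 >= 35? ✓; start 70 <= 59? ✗ → no.
L: end 42 > 16? ✓; end 42 >= 35? ✓; start 39 <= 59? ✓ → yes.
P: end 66 > 16? ✓; end 66 >= 35? ✓; start 37 <= 59? ✓ → yes.
Q: end 82 > 16? ✓; end 82 >= 35? ✓; start 30 <= 59? ✓ → yes.
R: end 69 > 16? ✓; end 69 >= 35? ✓; start 52 <= 59? ✓ → yes.
U: end 80 > 16? ✓; end 80 >= 35? ✓; start 28 <= 59? ✓ → yes.
V: end 25 > 16? ✓; end 25 >= 35? ✗; start 14 <= 59? ✓ → no.
Result: A, C, E, G, L, P, Q, R, U.

A, C, E, G, L, P, Q, R, U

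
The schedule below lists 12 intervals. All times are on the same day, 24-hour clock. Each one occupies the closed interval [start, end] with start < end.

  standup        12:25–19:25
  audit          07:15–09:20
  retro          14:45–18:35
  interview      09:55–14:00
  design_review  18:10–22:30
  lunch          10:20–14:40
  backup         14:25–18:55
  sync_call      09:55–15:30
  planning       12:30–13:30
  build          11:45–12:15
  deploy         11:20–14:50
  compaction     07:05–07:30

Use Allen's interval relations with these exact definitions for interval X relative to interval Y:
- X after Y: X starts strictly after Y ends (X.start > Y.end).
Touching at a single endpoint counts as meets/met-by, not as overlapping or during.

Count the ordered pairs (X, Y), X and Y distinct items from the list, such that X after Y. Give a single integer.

Checking all 132 ordered pairs for relation 'after'; matching pairs in alphabetical order:
(backup, audit): backup after audit ✓
(backup, build): backup after build ✓
(backup, compaction): backup after compaction ✓
(backup, interview): backup after interview ✓
(backup, planning): backup after planning ✓
(build, audit): build after audit ✓
(build, compaction): build after compaction ✓
(deploy, audit): deploy after audit ✓
(deploy, compaction): deploy after compaction ✓
(design_review, audit): design_review after audit ✓
(design_review, build): design_review after build ✓
(design_review, compaction): design_review after compaction ✓
(design_review, deploy): design_review after deploy ✓
(design_review, interview): design_review after interview ✓
(design_review, lunch): design_review after lunch ✓
(design_review, planning): design_review after planning ✓
(design_review, sync_call): design_review after sync_call ✓
(interview, audit): interview after audit ✓
(interview, compaction): interview after compaction ✓
(lunch, audit): lunch after audit ✓
(lunch, compaction): lunch after compaction ✓
(planning, audit): planning after audit ✓
(planning, build): planning after build ✓
(planning, compaction): planning after compaction ✓
... plus 11 further pairs not listed.
Count: 35.

35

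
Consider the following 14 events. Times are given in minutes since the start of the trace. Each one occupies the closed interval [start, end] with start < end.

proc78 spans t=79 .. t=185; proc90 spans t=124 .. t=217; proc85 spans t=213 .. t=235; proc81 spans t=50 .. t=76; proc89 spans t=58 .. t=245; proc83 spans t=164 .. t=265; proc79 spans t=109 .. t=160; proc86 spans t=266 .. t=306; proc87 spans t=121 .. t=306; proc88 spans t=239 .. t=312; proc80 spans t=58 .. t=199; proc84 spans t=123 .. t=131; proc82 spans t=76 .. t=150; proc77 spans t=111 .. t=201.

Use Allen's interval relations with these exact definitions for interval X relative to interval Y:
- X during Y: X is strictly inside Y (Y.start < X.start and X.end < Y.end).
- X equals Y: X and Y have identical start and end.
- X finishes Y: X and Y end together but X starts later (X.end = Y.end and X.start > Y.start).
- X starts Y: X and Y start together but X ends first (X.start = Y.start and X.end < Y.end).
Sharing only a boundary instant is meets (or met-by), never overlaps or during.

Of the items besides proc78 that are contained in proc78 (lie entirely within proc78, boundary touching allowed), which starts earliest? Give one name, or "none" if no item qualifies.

Target proc78 = [t=79, t=185].
proc77 [t=111, t=201] → overlapped-by → excluded.
proc79 [t=109, t=160] → during → candidate.
proc80 [t=58, t=199] → contains → excluded.
proc81 [t=50, t=76] → before → excluded.
proc82 [t=76, t=150] → overlaps → excluded.
proc83 [t=164, t=265] → overlapped-by → excluded.
proc84 [t=123, t=131] → during → candidate.
proc85 [t=213, t=235] → after → excluded.
proc86 [t=266, t=306] → after → excluded.
proc87 [t=121, t=306] → overlapped-by → excluded.
proc88 [t=239, t=312] → after → excluded.
proc89 [t=58, t=245] → contains → excluded.
proc90 [t=124, t=217] → overlapped-by → excluded.
Among candidates, earliest start is t=109 → proc79.

proc79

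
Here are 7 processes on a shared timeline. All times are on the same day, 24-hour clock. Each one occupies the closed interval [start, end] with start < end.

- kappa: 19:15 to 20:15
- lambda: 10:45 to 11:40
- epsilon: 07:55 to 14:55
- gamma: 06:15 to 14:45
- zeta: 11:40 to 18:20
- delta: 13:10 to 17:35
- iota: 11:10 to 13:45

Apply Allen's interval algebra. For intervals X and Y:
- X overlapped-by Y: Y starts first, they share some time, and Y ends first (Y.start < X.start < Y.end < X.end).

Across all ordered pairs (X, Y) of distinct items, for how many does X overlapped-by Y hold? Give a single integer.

8

Checking all 42 ordered pairs for relation 'overlapped-by'; matching pairs in alphabetical order:
(delta, epsilon): delta overlapped-by epsilon ✓
(delta, gamma): delta overlapped-by gamma ✓
(delta, iota): delta overlapped-by iota ✓
(epsilon, gamma): epsilon overlapped-by gamma ✓
(iota, lambda): iota overlapped-by lambda ✓
(zeta, epsilon): zeta overlapped-by epsilon ✓
(zeta, gamma): zeta overlapped-by gamma ✓
(zeta, iota): zeta overlapped-by iota ✓
Count: 8.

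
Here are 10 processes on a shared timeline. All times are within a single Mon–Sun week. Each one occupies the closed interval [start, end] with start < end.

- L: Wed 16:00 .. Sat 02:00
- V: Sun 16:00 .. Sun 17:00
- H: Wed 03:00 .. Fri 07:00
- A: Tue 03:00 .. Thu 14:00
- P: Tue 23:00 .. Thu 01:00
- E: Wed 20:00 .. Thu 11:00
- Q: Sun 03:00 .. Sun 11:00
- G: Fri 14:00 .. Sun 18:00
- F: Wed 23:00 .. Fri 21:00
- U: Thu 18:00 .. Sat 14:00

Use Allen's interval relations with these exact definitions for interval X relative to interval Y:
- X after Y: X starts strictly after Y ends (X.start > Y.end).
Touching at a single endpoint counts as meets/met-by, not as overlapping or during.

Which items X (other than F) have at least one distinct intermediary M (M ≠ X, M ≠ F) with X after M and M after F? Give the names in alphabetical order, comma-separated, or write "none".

V

Target F = [Wed 23:00, Fri 21:00].
Intermediaries M with M after F: Q, V.
Via Q — items with X after Q: V.
Via V — items with X after V: none.
Union: V.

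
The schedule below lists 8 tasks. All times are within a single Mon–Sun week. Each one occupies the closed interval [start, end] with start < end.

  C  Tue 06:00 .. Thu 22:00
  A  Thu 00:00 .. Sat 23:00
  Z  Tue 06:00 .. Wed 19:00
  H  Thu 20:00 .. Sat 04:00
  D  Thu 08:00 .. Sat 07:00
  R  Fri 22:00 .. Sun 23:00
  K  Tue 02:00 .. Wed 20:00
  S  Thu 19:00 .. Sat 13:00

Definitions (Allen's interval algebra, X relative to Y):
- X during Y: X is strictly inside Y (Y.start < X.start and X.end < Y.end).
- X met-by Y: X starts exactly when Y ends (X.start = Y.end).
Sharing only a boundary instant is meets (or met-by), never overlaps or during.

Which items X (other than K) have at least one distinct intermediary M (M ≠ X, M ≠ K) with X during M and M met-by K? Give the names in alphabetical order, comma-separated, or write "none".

Target K = [Tue 02:00, Wed 20:00].
Intermediaries M with M met-by K: none.
Union: none.

none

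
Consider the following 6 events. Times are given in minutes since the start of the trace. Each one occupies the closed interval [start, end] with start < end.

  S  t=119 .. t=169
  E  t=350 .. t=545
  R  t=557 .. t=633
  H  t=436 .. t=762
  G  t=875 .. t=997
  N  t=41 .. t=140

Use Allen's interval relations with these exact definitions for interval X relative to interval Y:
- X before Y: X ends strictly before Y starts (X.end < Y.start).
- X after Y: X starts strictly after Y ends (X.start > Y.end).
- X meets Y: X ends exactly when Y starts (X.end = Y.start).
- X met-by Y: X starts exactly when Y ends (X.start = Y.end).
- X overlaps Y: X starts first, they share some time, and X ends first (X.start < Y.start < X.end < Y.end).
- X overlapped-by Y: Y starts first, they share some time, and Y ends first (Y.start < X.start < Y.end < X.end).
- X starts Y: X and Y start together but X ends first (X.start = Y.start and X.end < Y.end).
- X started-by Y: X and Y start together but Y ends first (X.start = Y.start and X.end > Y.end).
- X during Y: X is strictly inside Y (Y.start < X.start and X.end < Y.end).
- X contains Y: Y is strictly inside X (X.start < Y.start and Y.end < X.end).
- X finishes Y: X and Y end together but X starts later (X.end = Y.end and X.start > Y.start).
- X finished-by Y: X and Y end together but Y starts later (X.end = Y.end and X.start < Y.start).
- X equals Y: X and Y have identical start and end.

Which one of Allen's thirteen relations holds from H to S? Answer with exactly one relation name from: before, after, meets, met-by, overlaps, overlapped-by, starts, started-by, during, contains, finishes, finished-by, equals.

H = [t=436, t=762]; S = [t=119, t=169].
Compare endpoints: H.start > S.start, H.start > S.end, H.end > S.start, H.end > S.end.
That pattern is 'after'.

after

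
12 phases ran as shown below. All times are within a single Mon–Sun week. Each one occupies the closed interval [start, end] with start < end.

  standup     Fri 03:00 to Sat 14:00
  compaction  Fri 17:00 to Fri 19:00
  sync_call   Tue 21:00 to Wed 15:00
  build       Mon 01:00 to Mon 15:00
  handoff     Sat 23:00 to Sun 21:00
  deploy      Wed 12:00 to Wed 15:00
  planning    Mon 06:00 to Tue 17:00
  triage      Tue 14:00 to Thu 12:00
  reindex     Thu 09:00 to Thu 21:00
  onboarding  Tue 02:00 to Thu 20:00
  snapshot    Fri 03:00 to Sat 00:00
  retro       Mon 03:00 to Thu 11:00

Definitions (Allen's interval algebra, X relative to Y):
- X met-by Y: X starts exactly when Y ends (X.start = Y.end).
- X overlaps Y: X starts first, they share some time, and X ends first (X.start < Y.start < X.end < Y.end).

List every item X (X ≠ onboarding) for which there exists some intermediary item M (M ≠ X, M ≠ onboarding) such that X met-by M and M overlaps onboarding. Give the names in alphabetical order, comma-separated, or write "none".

none

Target onboarding = [Tue 02:00, Thu 20:00].
Intermediaries M with M overlaps onboarding: planning, retro.
Via planning — items with X met-by planning: none.
Via retro — items with X met-by retro: none.
Union: none.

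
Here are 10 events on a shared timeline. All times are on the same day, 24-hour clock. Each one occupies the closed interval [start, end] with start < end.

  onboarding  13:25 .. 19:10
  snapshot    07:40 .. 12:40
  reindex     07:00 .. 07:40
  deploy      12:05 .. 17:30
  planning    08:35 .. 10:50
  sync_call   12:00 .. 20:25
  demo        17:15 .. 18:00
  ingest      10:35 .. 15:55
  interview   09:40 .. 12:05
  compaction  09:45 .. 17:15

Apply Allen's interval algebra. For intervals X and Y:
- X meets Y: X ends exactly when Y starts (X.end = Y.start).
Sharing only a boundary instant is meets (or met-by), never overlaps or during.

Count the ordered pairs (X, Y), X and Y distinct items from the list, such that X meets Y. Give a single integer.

3

Checking all 90 ordered pairs for relation 'meets'; matching pairs in alphabetical order:
(compaction, demo): compaction meets demo ✓
(interview, deploy): interview meets deploy ✓
(reindex, snapshot): reindex meets snapshot ✓
Count: 3.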